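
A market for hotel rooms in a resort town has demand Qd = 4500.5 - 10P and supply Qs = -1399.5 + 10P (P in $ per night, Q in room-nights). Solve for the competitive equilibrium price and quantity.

Equating demand and supply, 4500.5 - 10P = -1399.5 + 10P gives 20P = 5900, so P* = 295.
From the demand curve, Q* = 4500.5 - 10(295) = 1550.5.

P* = 295, Q* = 1550.5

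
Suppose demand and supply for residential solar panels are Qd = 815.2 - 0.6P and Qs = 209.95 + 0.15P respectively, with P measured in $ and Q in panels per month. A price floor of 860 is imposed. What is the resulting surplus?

Evaluating both curves at the floor price 860 gives Qd = 299.2, Qs = 338.95.
Surplus = Qs - Qd = 338.95 - 299.2 = 39.75.

Surplus = 39.75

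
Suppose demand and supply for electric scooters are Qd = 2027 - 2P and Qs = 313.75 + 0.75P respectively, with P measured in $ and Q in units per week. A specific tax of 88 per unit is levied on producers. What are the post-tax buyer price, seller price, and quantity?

P_b = 647, P_s = 559, Q = 733

Producers keep P_s = P_b - 88 per unit, so supply in terms of the buyer price is Qs = 247.75 + 0.75P_b.
Market clearing requires 2027 - 2P_b = 247.75 + 0.75P_b; hence 1779.25 = 2.75P_b and P_b = 647.
So P_s = 559 and the quantity traded is Q = 2027 - 2(647) = 733.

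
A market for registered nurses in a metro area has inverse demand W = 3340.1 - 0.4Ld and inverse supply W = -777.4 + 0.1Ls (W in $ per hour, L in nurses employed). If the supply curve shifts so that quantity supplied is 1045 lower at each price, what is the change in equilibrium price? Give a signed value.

ΔW = 83.6

Inverting to quantity form: Ld = 8350.25 - 2.5W and Ls = 7774 + 10W.
Set Ld = Ls: 8350.25 - 2.5W = 7774 + 10W, so 576.25 = 12.5W and W* = 46.1.
Then L* = 8350.25 - 2.5(46.1) = 8235.
After the shift, supply is Ls = 6729 + 10W.
Re-solving, 12.5W = 1621.25 gives W = 129.7 and L = 8026.
ΔW = 129.7 - 46.1 = 83.6.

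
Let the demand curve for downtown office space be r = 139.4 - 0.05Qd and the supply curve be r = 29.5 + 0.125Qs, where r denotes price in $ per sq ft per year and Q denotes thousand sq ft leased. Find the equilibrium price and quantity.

r* = 108, Q* = 628

In direct form, Qd = 2788 - 20r and Qs = -236 + 8r.
Equating demand and supply, 2788 - 20r = -236 + 8r gives 28r = 3024, so r* = 108.
Plugging r* into demand: Q* = 2788 - 20(108) = 628.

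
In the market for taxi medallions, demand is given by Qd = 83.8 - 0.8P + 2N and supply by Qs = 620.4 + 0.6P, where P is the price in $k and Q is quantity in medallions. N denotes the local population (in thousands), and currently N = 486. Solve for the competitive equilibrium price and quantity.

P* = 311, Q* = 807

With N = 486, demand is Qd = 1055.8 - 0.8P.
At equilibrium Qd = Qs, so 1055.8 - 0.8P = 620.4 + 0.6P; collecting terms, 435.4 = 1.4P and P* = 311.
Then Q* = 1055.8 - 0.8(311) = 807.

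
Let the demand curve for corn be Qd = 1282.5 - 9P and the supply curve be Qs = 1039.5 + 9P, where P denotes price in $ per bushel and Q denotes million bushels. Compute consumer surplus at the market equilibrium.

Set Qd = Qs: 1282.5 - 9P = 1039.5 + 9P, so 243 = 18P and P* = 13.5.
Then Q* = 1282.5 - 9(13.5) = 1161.
Demand choke price (Qd = 0): P = 1282.5/9 = 142.5. Consumer surplus = ½ × (142.5 - 13.5) × 1161 = 74884.5.

Consumer surplus = 74884.5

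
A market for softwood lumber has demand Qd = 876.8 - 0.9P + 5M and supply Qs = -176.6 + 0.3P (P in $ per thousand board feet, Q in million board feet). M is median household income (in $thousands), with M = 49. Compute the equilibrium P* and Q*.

P* = 1082, Q* = 148

With M = 49, demand is Qd = 1121.8 - 0.9P.
Equating demand and supply, 1121.8 - 0.9P = -176.6 + 0.3P gives 1.2P = 1298.4, so P* = 1082.
Then Q* = 1121.8 - 0.9(1082) = 148.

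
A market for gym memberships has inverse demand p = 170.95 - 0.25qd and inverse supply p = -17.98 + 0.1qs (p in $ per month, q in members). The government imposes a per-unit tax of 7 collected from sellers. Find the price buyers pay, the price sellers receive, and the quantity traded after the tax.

Rewriting in direct form: qd = 683.8 - 4p and qs = 179.8 + 10p.
Sellers keep p_s = p_b - 7 per unit, so supply in terms of the buyer price is qs = 109.8 + 10p_b.
Set qd = qs: 683.8 - 4p_b = 109.8 + 10p_b, so 574 = 14p_b and p_b = 41.
Then p_s = 41 - 7 = 34 and q = 683.8 - 4(41) = 519.8.

p_b = 41, p_s = 34, q = 519.8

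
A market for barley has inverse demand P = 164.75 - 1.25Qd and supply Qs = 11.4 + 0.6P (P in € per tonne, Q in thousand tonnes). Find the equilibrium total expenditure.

Solving each curve for Q: Qd = 131.8 - 0.8P.
The market clears where 131.8 - 0.8P = 11.4 + 0.6P. Rearranging, 1.4P = 120.4, hence P* = 86.
From the demand curve, Q* = 131.8 - 0.8(86) = 63.
Total expenditure = P* × Q* = 86 × 63 = 5418.

Total expenditure = 5418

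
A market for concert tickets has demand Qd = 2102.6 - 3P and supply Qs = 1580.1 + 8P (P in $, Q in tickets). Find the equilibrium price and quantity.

Equating demand and supply, 2102.6 - 3P = 1580.1 + 8P gives 11P = 522.5, so P* = 47.5.
Plugging P* into demand: Q* = 2102.6 - 3(47.5) = 1960.1.

P* = 47.5, Q* = 1960.1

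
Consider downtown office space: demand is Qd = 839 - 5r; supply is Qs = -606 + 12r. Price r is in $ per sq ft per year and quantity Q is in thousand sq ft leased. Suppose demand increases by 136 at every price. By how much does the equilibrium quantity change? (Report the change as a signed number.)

ΔQ = 96

Set Qd = Qs: 839 - 5r = -606 + 12r, so 1445 = 17r and r* = 85.
From the demand curve, Q* = 839 - 5(85) = 414.
After the shift, demand is Qd = 975 - 5r.
The new intersection has 1581 = 17r, i.e. r = 93, Q = 510.
ΔQ = 510 - 414 = 96.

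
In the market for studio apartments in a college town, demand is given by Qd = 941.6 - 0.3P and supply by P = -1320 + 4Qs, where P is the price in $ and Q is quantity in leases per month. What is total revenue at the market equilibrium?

Total revenue = 676096

Inverting to quantity form: Qs = 330 + 0.25P.
The market clears where 941.6 - 0.3P = 330 + 0.25P. Rearranging, 0.55P = 611.6, hence P* = 1112.
Substitute back: Q* = 941.6 - 0.3(1112) = 608.
Total revenue = P* × Q* = 1112 × 608 = 676096.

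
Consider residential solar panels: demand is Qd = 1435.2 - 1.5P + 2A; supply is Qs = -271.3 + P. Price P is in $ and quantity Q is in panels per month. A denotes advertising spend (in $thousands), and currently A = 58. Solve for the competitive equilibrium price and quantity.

P* = 729, Q* = 457.7

With A = 58, demand is Qd = 1551.2 - 1.5P.
The market clears where 1551.2 - 1.5P = -271.3 + P. Rearranging, 2.5P = 1822.5, hence P* = 729.
Plugging P* into demand: Q* = 1551.2 - 1.5(729) = 457.7.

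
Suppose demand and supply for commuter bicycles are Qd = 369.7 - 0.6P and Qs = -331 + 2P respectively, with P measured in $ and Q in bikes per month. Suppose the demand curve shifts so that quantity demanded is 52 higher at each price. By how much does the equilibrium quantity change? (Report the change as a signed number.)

ΔQ = 40

At equilibrium Qd = Qs, so 369.7 - 0.6P = -331 + 2P; collecting terms, 700.7 = 2.6P and P* = 269.5.
From the demand curve, Q* = 369.7 - 0.6(269.5) = 208.
After the shift, demand is Qd = 421.7 - 0.6P.
The new intersection has 752.7 = 2.6P, i.e. P = 289.5, Q = 248.
ΔQ = 248 - 208 = 40.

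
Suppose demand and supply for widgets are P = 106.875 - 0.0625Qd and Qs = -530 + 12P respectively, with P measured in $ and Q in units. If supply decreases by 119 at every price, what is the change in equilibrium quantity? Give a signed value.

Inverting to quantity form: Qd = 1710 - 16P.
At equilibrium Qd = Qs, so 1710 - 16P = -530 + 12P; collecting terms, 2240 = 28P and P* = 80.
From the demand curve, Q* = 1710 - 16(80) = 430.
After the shift, supply is Qs = -649 + 12P.
Re-solving, 28P = 2359 gives P = 84.25 and Q = 362.
ΔQ = 362 - 430 = -68.

ΔQ = -68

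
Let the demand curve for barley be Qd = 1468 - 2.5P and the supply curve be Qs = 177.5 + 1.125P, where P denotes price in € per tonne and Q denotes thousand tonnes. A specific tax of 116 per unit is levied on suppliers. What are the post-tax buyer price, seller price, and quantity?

Suppliers keep P_s = P_b - 116 per unit, so supply in terms of the buyer price is Qs = 47 + 1.125P_b.
Equate demand and the shifted supply: 1468 - 2.5P_b = 47 + 1.125P_b, giving 3.625P_b = 1421, so P_b = 392.
Then P_s = 392 - 116 = 276 and Q = 1468 - 2.5(392) = 488.

P_b = 392, P_s = 276, Q = 488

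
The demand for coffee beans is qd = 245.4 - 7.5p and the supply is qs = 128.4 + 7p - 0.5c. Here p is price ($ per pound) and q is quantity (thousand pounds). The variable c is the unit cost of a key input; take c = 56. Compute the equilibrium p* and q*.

p* = 10, q* = 170.4

With c = 56, supply is qs = 100.4 + 7p.
At equilibrium qd = qs, so 245.4 - 7.5p = 100.4 + 7p; collecting terms, 145 = 14.5p and p* = 10.
Plugging p* into demand: q* = 245.4 - 7.5(10) = 170.4.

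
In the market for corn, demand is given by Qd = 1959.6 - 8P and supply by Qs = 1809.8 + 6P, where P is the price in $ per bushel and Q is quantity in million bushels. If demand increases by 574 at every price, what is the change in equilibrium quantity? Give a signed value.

Set Qd = Qs: 1959.6 - 8P = 1809.8 + 6P, so 149.8 = 14P and P* = 10.7.
Then Q* = 1959.6 - 8(10.7) = 1874.
After the shift, demand is Qd = 2533.6 - 8P.
New equilibrium: 723.8 = 14P, so P = 51.7 and Q = 2120.
ΔQ = 2120 - 1874 = 246.

ΔQ = 246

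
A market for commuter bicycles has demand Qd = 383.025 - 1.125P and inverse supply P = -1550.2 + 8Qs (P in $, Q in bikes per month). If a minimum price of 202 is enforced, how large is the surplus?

Inverting to quantity form: Qs = 193.775 + 0.125P.
Evaluating both curves at the floor price 202 gives Qd = 155.775, Qs = 219.025.
Surplus = Qs - Qd = 219.025 - 155.775 = 63.25.

Surplus = 63.25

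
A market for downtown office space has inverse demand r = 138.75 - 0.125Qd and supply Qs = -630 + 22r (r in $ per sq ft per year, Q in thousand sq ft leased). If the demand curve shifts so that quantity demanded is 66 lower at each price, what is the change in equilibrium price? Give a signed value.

Rewriting in direct form: Qd = 1110 - 8r.
At equilibrium Qd = Qs, so 1110 - 8r = -630 + 22r; collecting terms, 1740 = 30r and r* = 58.
From the demand curve, Q* = 1110 - 8(58) = 646.
After the shift, demand is Qd = 1044 - 8r.
New equilibrium: 1674 = 30r, so r = 55.8 and Q = 597.6.
Δr = 55.8 - 58 = -2.2.

Δr = -2.2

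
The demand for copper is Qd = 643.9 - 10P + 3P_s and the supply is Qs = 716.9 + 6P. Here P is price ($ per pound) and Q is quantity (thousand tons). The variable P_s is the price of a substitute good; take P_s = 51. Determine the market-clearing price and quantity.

With P_s = 51, demand is Qd = 796.9 - 10P.
The market clears where 796.9 - 10P = 716.9 + 6P. Rearranging, 16P = 80, hence P* = 5.
Substitute back: Q* = 796.9 - 10(5) = 746.9.

P* = 5, Q* = 746.9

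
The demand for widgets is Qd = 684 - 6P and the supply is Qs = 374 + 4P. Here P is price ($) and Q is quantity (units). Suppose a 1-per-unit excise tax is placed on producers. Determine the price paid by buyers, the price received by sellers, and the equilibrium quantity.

Producers keep P_s = P_b - 1 per unit, so supply in terms of the buyer price is Qs = 370 + 4P_b.
Equate demand and the shifted supply: 684 - 6P_b = 370 + 4P_b, giving 10P_b = 314, so P_b = 31.4.
Then P_s = 31.4 - 1 = 30.4 and Q = 684 - 6(31.4) = 495.6.

P_b = 31.4, P_s = 30.4, Q = 495.6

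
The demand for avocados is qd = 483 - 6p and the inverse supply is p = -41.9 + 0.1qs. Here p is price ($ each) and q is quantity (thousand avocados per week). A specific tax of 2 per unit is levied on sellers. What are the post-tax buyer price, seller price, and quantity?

Rewriting in direct form: qs = 419 + 10p.
With a tax of 2 on sellers, they supply based on the net price p_s = p_b - 2, so qs = 399 + 10p_b.
Market clearing requires 483 - 6p_b = 399 + 10p_b; hence 84 = 16p_b and p_b = 5.25.
Then p_s = 5.25 - 2 = 3.25 and q = 483 - 6(5.25) = 451.5.

p_b = 5.25, p_s = 3.25, q = 451.5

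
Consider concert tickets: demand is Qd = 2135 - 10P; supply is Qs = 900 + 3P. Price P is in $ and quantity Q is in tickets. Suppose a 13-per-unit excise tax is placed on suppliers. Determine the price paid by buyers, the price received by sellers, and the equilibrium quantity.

P_b = 98, P_s = 85, Q = 1155

Suppliers keep P_s = P_b - 13 per unit, so supply in terms of the buyer price is Qs = 861 + 3P_b.
Equate demand and the shifted supply: 2135 - 10P_b = 861 + 3P_b, giving 13P_b = 1274, so P_b = 98.
So P_s = 85 and the quantity traded is Q = 2135 - 10(98) = 1155.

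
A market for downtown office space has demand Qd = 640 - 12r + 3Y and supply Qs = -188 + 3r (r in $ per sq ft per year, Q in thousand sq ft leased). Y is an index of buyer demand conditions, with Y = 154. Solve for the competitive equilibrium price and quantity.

With Y = 154, demand is Qd = 1102 - 12r.
Set Qd = Qs: 1102 - 12r = -188 + 3r, so 1290 = 15r and r* = 86.
Plugging r* into demand: Q* = 1102 - 12(86) = 70.

r* = 86, Q* = 70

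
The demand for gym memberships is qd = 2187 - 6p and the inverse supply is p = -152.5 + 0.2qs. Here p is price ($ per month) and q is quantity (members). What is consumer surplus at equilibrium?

Consumer surplus = 165675

In direct form, qs = 762.5 + 5p.
Set qd = qs: 2187 - 6p = 762.5 + 5p, so 1424.5 = 11p and p* = 129.5.
From the demand curve, q* = 2187 - 6(129.5) = 1410.
Demand choke price (qd = 0): p = 2187/6 = 364.5. Consumer surplus = ½ × (364.5 - 129.5) × 1410 = 165675.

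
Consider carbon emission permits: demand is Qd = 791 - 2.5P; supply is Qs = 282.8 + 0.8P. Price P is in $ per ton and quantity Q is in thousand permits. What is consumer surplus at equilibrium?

At equilibrium Qd = Qs, so 791 - 2.5P = 282.8 + 0.8P; collecting terms, 508.2 = 3.3P and P* = 154.
From the demand curve, Q* = 791 - 2.5(154) = 406.
Demand choke price (Qd = 0): P = 791/2.5 = 316.4. Consumer surplus = ½ × (316.4 - 154) × 406 = 32967.2.

Consumer surplus = 32967.2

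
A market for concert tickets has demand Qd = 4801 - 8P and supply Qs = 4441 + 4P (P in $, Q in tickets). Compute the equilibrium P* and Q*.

P* = 30, Q* = 4561

The market clears where 4801 - 8P = 4441 + 4P. Rearranging, 12P = 360, hence P* = 30.
Plugging P* into demand: Q* = 4801 - 8(30) = 4561.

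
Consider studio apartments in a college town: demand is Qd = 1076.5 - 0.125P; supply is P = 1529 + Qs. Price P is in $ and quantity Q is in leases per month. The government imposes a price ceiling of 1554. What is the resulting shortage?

Solving each curve for Q: Qs = -1529 + P.
At P = 1554: Qd = 882.25 and Qs = 25.
Shortage = Qd - Qs = 882.25 - 25 = 857.25.

Shortage = 857.25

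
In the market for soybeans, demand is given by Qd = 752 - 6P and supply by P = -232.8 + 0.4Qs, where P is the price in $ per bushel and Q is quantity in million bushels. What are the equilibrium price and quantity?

Solving each curve for Q: Qs = 582 + 2.5P.
Set Qd = Qs: 752 - 6P = 582 + 2.5P, so 170 = 8.5P and P* = 20.
Substitute back: Q* = 752 - 6(20) = 632.

P* = 20, Q* = 632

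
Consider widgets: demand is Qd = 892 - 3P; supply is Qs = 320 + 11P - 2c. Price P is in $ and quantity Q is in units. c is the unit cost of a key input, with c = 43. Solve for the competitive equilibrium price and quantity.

P* = 47, Q* = 751

With c = 43, supply is Qs = 234 + 11P.
Equating demand and supply, 892 - 3P = 234 + 11P gives 14P = 658, so P* = 47.
Plugging P* into demand: Q* = 892 - 3(47) = 751.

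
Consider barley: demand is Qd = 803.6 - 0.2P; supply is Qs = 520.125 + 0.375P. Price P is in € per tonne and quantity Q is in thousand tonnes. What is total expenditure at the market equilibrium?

Set Qd = Qs: 803.6 - 0.2P = 520.125 + 0.375P, so 283.475 = 0.575P and P* = 493.
Substitute back: Q* = 803.6 - 0.2(493) = 705.
Total expenditure = P* × Q* = 493 × 705 = 347565.

Total expenditure = 347565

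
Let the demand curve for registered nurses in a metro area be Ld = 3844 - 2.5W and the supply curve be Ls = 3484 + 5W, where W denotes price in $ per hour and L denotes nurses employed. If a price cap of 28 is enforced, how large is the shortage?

At W = 28: Ld = 3774 and Ls = 3624.
Shortage = Ld - Ls = 3774 - 3624 = 150.

Shortage = 150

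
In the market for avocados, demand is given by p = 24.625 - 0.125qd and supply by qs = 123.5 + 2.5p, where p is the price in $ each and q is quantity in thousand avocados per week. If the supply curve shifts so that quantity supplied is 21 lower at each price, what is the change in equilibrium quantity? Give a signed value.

Inverting to quantity form: qd = 197 - 8p.
Set qd = qs: 197 - 8p = 123.5 + 2.5p, so 73.5 = 10.5p and p* = 7.
From the demand curve, q* = 197 - 8(7) = 141.
After the shift, supply is qs = 102.5 + 2.5p.
New equilibrium: 94.5 = 10.5p, so p = 9 and q = 125.
Δq = 125 - 141 = -16.

Δq = -16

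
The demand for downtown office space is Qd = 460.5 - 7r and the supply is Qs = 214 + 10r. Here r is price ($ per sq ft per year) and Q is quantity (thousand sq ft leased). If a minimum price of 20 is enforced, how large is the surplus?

Surplus = 93.5

At r = 20: Qd = 320.5 and Qs = 414.
Surplus = Qs - Qd = 414 - 320.5 = 93.5.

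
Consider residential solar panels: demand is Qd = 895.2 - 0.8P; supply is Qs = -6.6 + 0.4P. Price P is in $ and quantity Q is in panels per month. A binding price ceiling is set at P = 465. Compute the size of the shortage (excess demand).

Evaluating both curves at the ceiling price 465 gives Qd = 523.2, Qs = 179.4.
Shortage = Qd - Qs = 523.2 - 179.4 = 343.8.

Shortage = 343.8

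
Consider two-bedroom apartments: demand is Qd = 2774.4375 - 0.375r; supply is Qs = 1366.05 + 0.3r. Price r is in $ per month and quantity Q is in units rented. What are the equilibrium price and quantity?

The market clears where 2774.4375 - 0.375r = 1366.05 + 0.3r. Rearranging, 0.675r = 1408.3875, hence r* = 2086.5.
Then Q* = 2774.4375 - 0.375(2086.5) = 1992.

r* = 2086.5, Q* = 1992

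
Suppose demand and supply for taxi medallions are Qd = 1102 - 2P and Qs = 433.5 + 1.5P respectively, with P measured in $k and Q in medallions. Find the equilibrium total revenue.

Equating demand and supply, 1102 - 2P = 433.5 + 1.5P gives 3.5P = 668.5, so P* = 191.
Then Q* = 1102 - 2(191) = 720.
Total revenue = P* × Q* = 191 × 720 = 137520.

Total revenue = 137520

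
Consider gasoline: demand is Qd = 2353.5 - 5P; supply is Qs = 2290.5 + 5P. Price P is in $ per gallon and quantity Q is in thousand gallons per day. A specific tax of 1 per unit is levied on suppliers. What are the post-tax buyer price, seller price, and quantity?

The tax drives a wedge P_b - P_s = 1. Substituting P_s = P_b - 1 into supply: Qs = 2285.5 + 5P_b.
Set Qd = Qs: 2353.5 - 5P_b = 2285.5 + 5P_b, so 68 = 10P_b and P_b = 6.8.
Then P_s = 6.8 - 1 = 5.8 and Q = 2353.5 - 5(6.8) = 2319.5.

P_b = 6.8, P_s = 5.8, Q = 2319.5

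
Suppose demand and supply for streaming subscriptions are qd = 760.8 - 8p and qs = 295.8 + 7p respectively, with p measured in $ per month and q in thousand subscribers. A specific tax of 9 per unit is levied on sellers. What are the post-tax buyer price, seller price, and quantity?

The tax drives a wedge p_b - p_s = 9. Substituting p_s = p_b - 9 into supply: qs = 232.8 + 7p_b.
Market clearing requires 760.8 - 8p_b = 232.8 + 7p_b; hence 528 = 15p_b and p_b = 35.2.
So p_s = 26.2 and the quantity traded is q = 760.8 - 8(35.2) = 479.2.

p_b = 35.2, p_s = 26.2, q = 479.2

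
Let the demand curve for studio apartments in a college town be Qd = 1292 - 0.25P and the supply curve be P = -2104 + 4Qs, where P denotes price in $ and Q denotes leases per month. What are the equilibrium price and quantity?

P* = 1532, Q* = 909

In direct form, Qs = 526 + 0.25P.
At equilibrium Qd = Qs, so 1292 - 0.25P = 526 + 0.25P; collecting terms, 766 = 0.5P and P* = 1532.
From the demand curve, Q* = 1292 - 0.25(1532) = 909.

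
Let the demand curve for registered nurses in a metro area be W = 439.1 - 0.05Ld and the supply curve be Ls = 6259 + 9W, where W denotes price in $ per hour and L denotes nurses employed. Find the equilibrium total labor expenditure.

Solving each curve for L: Ld = 8782 - 20W.
Equating demand and supply, 8782 - 20W = 6259 + 9W gives 29W = 2523, so W* = 87.
From the demand curve, L* = 8782 - 20(87) = 7042.
Total labor expenditure = W* × L* = 87 × 7042 = 612654.

Total labor expenditure = 612654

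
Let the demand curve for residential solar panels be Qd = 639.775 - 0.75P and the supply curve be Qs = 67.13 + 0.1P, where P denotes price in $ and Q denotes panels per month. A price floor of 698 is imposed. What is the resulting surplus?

Surplus = 20.655

With P fixed at 698, quantity demanded is 116.275 and quantity supplied is 136.93.
Surplus = Qs - Qd = 136.93 - 116.275 = 20.655.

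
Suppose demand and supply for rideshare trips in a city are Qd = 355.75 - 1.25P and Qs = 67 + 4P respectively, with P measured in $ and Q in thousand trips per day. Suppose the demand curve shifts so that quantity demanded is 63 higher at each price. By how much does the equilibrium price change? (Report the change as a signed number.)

ΔP = 12

At equilibrium Qd = Qs, so 355.75 - 1.25P = 67 + 4P; collecting terms, 288.75 = 5.25P and P* = 55.
Substitute back: Q* = 355.75 - 1.25(55) = 287.
After the shift, demand is Qd = 418.75 - 1.25P.
Re-solving, 5.25P = 351.75 gives P = 67 and Q = 335.
ΔP = 67 - 55 = 12.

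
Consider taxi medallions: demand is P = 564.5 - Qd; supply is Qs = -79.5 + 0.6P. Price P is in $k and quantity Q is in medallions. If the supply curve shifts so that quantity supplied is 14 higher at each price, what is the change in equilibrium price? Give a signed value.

ΔP = -8.75

In direct form, Qd = 564.5 - P.
Set Qd = Qs: 564.5 - P = -79.5 + 0.6P, so 644 = 1.6P and P* = 402.5.
Then Q* = 564.5 - 402.5 = 162.
After the shift, supply is Qs = -65.5 + 0.6P.
New equilibrium: 630 = 1.6P, so P = 393.75 and Q = 170.75.
ΔP = 393.75 - 402.5 = -8.75.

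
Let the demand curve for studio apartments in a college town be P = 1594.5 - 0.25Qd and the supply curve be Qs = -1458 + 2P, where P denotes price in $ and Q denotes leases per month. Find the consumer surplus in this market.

Consumer surplus = 166464.5

Inverting to quantity form: Qd = 6378 - 4P.
Set Qd = Qs: 6378 - 4P = -1458 + 2P, so 7836 = 6P and P* = 1306.
Plugging P* into demand: Q* = 6378 - 4(1306) = 1154.
Demand choke price (Qd = 0): P = 6378/4 = 1594.5. Consumer surplus = ½ × (1594.5 - 1306) × 1154 = 166464.5.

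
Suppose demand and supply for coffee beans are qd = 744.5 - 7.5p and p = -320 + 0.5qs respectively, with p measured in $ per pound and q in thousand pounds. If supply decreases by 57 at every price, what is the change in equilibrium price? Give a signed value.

Rewriting in direct form: qs = 640 + 2p.
The market clears where 744.5 - 7.5p = 640 + 2p. Rearranging, 9.5p = 104.5, hence p* = 11.
Plugging p* into demand: q* = 744.5 - 7.5(11) = 662.
After the shift, supply is qs = 583 + 2p.
The new intersection has 161.5 = 9.5p, i.e. p = 17, q = 617.
Δp = 17 - 11 = 6.

Δp = 6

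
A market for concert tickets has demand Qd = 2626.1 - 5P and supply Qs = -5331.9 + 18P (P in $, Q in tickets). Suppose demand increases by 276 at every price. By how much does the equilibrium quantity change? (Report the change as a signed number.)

The market clears where 2626.1 - 5P = -5331.9 + 18P. Rearranging, 23P = 7958, hence P* = 346.
From the demand curve, Q* = 2626.1 - 5(346) = 896.1.
After the shift, demand is Qd = 2902.1 - 5P.
Re-solving, 23P = 8234 gives P = 358 and Q = 1112.1.
ΔQ = 1112.1 - 896.1 = 216.

ΔQ = 216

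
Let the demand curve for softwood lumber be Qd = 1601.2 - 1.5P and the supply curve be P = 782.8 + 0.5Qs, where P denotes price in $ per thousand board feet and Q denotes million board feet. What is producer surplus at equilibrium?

Producer surplus = 14884

Solving each curve for Q: Qs = -1565.6 + 2P.
Equating demand and supply, 1601.2 - 1.5P = -1565.6 + 2P gives 3.5P = 3166.8, so P* = 904.8.
Plugging P* into demand: Q* = 1601.2 - 1.5(904.8) = 244.
Supply choke price (Qs = 0): P = 782.8. Producer surplus = ½ × (904.8 - 782.8) × 244 = 14884.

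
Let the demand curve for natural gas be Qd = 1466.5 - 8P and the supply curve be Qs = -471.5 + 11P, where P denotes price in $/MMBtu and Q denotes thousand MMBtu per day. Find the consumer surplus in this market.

Consumer surplus = 26446.890625

At equilibrium Qd = Qs, so 1466.5 - 8P = -471.5 + 11P; collecting terms, 1938 = 19P and P* = 102.
From the demand curve, Q* = 1466.5 - 8(102) = 650.5.
Demand choke price (Qd = 0): P = 1466.5/8 = 183.3125. Consumer surplus = ½ × (183.3125 - 102) × 650.5 = 26446.890625.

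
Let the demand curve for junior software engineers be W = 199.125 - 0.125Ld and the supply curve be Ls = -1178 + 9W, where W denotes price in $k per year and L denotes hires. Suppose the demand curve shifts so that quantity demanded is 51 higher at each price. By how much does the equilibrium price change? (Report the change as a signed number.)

Solving each curve for L: Ld = 1593 - 8W.
Set Ld = Ls: 1593 - 8W = -1178 + 9W, so 2771 = 17W and W* = 163.
From the demand curve, L* = 1593 - 8(163) = 289.
After the shift, demand is Ld = 1644 - 8W.
New equilibrium: 2822 = 17W, so W = 166 and L = 316.
ΔW = 166 - 163 = 3.

ΔW = 3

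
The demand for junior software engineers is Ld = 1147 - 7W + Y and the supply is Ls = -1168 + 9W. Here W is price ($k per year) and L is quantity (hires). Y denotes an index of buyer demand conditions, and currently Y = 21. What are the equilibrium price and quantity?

With Y = 21, demand is Ld = 1168 - 7W.
Set Ld = Ls: 1168 - 7W = -1168 + 9W, so 2336 = 16W and W* = 146.
Substitute back: L* = 1168 - 7(146) = 146.

W* = 146, L* = 146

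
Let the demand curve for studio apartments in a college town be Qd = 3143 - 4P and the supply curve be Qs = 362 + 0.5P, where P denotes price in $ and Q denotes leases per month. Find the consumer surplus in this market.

Equating demand and supply, 3143 - 4P = 362 + 0.5P gives 4.5P = 2781, so P* = 618.
Substitute back: Q* = 3143 - 4(618) = 671.
Demand choke price (Qd = 0): P = 3143/4 = 785.75. Consumer surplus = ½ × (785.75 - 618) × 671 = 56280.125.

Consumer surplus = 56280.125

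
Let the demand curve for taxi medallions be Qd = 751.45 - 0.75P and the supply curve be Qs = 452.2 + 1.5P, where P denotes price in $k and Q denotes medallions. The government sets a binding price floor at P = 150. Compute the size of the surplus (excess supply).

Evaluating both curves at the floor price 150 gives Qd = 638.95, Qs = 677.2.
Surplus = Qs - Qd = 677.2 - 638.95 = 38.25.

Surplus = 38.25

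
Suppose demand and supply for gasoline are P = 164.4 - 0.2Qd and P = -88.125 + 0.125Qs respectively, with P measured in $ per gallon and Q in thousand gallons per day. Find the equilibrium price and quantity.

In direct form, Qd = 822 - 5P and Qs = 705 + 8P.
Set Qd = Qs: 822 - 5P = 705 + 8P, so 117 = 13P and P* = 9.
Then Q* = 822 - 5(9) = 777.

P* = 9, Q* = 777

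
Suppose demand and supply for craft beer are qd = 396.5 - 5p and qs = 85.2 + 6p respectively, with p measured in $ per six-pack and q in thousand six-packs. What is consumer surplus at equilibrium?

Set qd = qs: 396.5 - 5p = 85.2 + 6p, so 311.3 = 11p and p* = 28.3.
Substitute back: q* = 396.5 - 5(28.3) = 255.
Demand choke price (qd = 0): p = 396.5/5 = 79.3. Consumer surplus = ½ × (79.3 - 28.3) × 255 = 6502.5.

Consumer surplus = 6502.5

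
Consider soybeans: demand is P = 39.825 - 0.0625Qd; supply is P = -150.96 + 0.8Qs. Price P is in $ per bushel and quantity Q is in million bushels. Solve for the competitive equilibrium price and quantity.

P* = 26, Q* = 221.2

Rewriting in direct form: Qd = 637.2 - 16P and Qs = 188.7 + 1.25P.
The market clears where 637.2 - 16P = 188.7 + 1.25P. Rearranging, 17.25P = 448.5, hence P* = 26.
Then Q* = 637.2 - 16(26) = 221.2.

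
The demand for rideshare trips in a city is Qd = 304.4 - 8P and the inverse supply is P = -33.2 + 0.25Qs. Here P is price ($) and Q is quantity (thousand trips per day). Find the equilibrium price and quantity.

In direct form, Qs = 132.8 + 4P.
At equilibrium Qd = Qs, so 304.4 - 8P = 132.8 + 4P; collecting terms, 171.6 = 12P and P* = 14.3.
From the demand curve, Q* = 304.4 - 8(14.3) = 190.

P* = 14.3, Q* = 190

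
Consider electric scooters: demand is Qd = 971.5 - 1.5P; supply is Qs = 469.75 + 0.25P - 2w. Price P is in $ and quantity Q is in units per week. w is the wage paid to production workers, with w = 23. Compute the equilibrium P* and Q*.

P* = 313, Q* = 502

With w = 23, supply is Qs = 423.75 + 0.25P.
The market clears where 971.5 - 1.5P = 423.75 + 0.25P. Rearranging, 1.75P = 547.75, hence P* = 313.
Plugging P* into demand: Q* = 971.5 - 1.5(313) = 502.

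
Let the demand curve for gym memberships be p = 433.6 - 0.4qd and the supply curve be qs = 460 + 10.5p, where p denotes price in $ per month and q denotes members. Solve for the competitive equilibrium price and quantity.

p* = 48, q* = 964

Solving each curve for q: qd = 1084 - 2.5p.
The market clears where 1084 - 2.5p = 460 + 10.5p. Rearranging, 13p = 624, hence p* = 48.
Substitute back: q* = 1084 - 2.5(48) = 964.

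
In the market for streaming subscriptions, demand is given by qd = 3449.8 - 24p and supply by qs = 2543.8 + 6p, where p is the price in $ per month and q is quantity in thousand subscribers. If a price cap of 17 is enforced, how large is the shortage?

Shortage = 396

At p = 17: qd = 3041.8 and qs = 2645.8.
Shortage = qd - qs = 3041.8 - 2645.8 = 396.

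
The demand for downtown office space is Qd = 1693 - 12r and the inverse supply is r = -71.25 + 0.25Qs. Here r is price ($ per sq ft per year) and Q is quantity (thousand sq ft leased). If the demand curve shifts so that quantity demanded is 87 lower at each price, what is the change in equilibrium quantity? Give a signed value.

In direct form, Qs = 285 + 4r.
The market clears where 1693 - 12r = 285 + 4r. Rearranging, 16r = 1408, hence r* = 88.
From the demand curve, Q* = 1693 - 12(88) = 637.
After the shift, demand is Qd = 1606 - 12r.
New equilibrium: 1321 = 16r, so r = 82.5625 and Q = 615.25.
ΔQ = 615.25 - 637 = -21.75.

ΔQ = -21.75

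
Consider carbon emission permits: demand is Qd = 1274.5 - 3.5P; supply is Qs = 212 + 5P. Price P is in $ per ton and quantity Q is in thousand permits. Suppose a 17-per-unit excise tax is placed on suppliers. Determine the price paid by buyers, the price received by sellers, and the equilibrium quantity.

Suppliers keep P_s = P_b - 17 per unit, so supply in terms of the buyer price is Qs = 127 + 5P_b.
Equate demand and the shifted supply: 1274.5 - 3.5P_b = 127 + 5P_b, giving 8.5P_b = 1147.5, so P_b = 135.
So P_s = 118 and the quantity traded is Q = 1274.5 - 3.5(135) = 802.

P_b = 135, P_s = 118, Q = 802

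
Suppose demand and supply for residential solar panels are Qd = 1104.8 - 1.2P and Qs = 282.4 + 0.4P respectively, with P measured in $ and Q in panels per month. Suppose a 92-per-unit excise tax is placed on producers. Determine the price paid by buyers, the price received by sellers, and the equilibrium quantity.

P_b = 537, P_s = 445, Q = 460.4

The tax drives a wedge P_b - P_s = 92. Substituting P_s = P_b - 92 into supply: Qs = 245.6 + 0.4P_b.
Equate demand and the shifted supply: 1104.8 - 1.2P_b = 245.6 + 0.4P_b, giving 1.6P_b = 859.2, so P_b = 537.
Then P_s = 537 - 92 = 445 and Q = 1104.8 - 1.2(537) = 460.4.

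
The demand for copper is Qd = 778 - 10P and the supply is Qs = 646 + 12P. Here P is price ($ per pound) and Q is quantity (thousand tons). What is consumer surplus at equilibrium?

At equilibrium Qd = Qs, so 778 - 10P = 646 + 12P; collecting terms, 132 = 22P and P* = 6.
Then Q* = 778 - 10(6) = 718.
Demand choke price (Qd = 0): P = 778/10 = 77.8. Consumer surplus = ½ × (77.8 - 6) × 718 = 25776.2.

Consumer surplus = 25776.2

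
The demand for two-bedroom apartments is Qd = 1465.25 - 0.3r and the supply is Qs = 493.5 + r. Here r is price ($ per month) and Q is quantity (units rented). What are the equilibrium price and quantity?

r* = 747.5, Q* = 1241

At equilibrium Qd = Qs, so 1465.25 - 0.3r = 493.5 + r; collecting terms, 971.75 = 1.3r and r* = 747.5.
Plugging r* into demand: Q* = 1465.25 - 0.3(747.5) = 1241.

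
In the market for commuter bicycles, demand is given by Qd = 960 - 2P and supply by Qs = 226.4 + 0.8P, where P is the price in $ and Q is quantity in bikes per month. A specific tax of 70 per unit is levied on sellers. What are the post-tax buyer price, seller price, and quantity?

Sellers keep P_s = P_b - 70 per unit, so supply in terms of the buyer price is Qs = 170.4 + 0.8P_b.
Market clearing requires 960 - 2P_b = 170.4 + 0.8P_b; hence 789.6 = 2.8P_b and P_b = 282.
So P_s = 212 and the quantity traded is Q = 960 - 2(282) = 396.

P_b = 282, P_s = 212, Q = 396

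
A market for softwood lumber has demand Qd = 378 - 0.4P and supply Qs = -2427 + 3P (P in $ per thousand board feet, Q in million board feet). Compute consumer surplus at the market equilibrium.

Equating demand and supply, 378 - 0.4P = -2427 + 3P gives 3.4P = 2805, so P* = 825.
From the demand curve, Q* = 378 - 0.4(825) = 48.
Demand choke price (Qd = 0): P = 378/0.4 = 945. Consumer surplus = ½ × (945 - 825) × 48 = 2880.

Consumer surplus = 2880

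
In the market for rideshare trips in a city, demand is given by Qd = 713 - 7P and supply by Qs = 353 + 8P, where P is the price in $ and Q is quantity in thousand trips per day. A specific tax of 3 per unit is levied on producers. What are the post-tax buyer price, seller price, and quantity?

P_b = 25.6, P_s = 22.6, Q = 533.8

Producers keep P_s = P_b - 3 per unit, so supply in terms of the buyer price is Qs = 329 + 8P_b.
Market clearing requires 713 - 7P_b = 329 + 8P_b; hence 384 = 15P_b and P_b = 25.6.
So P_s = 22.6 and the quantity traded is Q = 713 - 7(25.6) = 533.8.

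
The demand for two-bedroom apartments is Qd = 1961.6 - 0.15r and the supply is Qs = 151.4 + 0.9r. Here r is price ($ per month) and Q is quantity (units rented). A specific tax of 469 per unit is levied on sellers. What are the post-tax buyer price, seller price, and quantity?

The tax drives a wedge r_b - r_s = 469. Substituting r_s = r_b - 469 into supply: Qs = -270.7 + 0.9r_b.
Equate demand and the shifted supply: 1961.6 - 0.15r_b = -270.7 + 0.9r_b, giving 1.05r_b = 2232.3, so r_b = 2126.
So r_s = 1657 and the quantity traded is Q = 1961.6 - 0.15(2126) = 1642.7.

r_b = 2126, r_s = 1657, Q = 1642.7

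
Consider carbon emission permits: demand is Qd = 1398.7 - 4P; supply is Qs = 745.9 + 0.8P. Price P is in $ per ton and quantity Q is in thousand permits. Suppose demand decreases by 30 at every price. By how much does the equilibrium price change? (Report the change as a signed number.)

ΔP = -6.25

Equating demand and supply, 1398.7 - 4P = 745.9 + 0.8P gives 4.8P = 652.8, so P* = 136.
Plugging P* into demand: Q* = 1398.7 - 4(136) = 854.7.
After the shift, demand is Qd = 1368.7 - 4P.
Re-solving, 4.8P = 622.8 gives P = 129.75 and Q = 849.7.
ΔP = 129.75 - 136 = -6.25.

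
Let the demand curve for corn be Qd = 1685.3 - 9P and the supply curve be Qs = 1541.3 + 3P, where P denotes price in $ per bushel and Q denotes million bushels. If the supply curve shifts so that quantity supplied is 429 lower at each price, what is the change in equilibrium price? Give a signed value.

ΔP = 35.75

At equilibrium Qd = Qs, so 1685.3 - 9P = 1541.3 + 3P; collecting terms, 144 = 12P and P* = 12.
From the demand curve, Q* = 1685.3 - 9(12) = 1577.3.
After the shift, supply is Qs = 1112.3 + 3P.
The new intersection has 573 = 12P, i.e. P = 47.75, Q = 1255.55.
ΔP = 47.75 - 12 = 35.75.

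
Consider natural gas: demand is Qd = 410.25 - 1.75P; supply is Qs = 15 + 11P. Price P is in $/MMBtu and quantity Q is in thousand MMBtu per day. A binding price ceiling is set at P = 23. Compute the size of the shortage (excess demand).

With P fixed at 23, quantity demanded is 370 and quantity supplied is 268.
Shortage = Qd - Qs = 370 - 268 = 102.

Shortage = 102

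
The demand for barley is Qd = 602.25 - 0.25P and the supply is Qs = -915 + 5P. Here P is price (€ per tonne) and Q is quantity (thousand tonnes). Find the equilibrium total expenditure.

Total expenditure = 153170

The market clears where 602.25 - 0.25P = -915 + 5P. Rearranging, 5.25P = 1517.25, hence P* = 289.
From the demand curve, Q* = 602.25 - 0.25(289) = 530.
Total expenditure = P* × Q* = 289 × 530 = 153170.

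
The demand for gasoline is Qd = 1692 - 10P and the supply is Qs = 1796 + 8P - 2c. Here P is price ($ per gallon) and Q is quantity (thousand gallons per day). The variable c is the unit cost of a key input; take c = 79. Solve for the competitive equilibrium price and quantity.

With c = 79, supply is Qs = 1638 + 8P.
The market clears where 1692 - 10P = 1638 + 8P. Rearranging, 18P = 54, hence P* = 3.
Then Q* = 1692 - 10(3) = 1662.

P* = 3, Q* = 1662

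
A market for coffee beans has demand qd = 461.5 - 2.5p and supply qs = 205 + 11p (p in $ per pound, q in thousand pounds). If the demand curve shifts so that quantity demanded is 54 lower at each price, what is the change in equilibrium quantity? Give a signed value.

Δq = -44

At equilibrium qd = qs, so 461.5 - 2.5p = 205 + 11p; collecting terms, 256.5 = 13.5p and p* = 19.
From the demand curve, q* = 461.5 - 2.5(19) = 414.
After the shift, demand is qd = 407.5 - 2.5p.
New equilibrium: 202.5 = 13.5p, so p = 15 and q = 370.
Δq = 370 - 414 = -44.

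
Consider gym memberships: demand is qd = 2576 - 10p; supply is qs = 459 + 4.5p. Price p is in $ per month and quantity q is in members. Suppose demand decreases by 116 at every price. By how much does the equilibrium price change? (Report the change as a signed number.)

Δp = -8

At equilibrium qd = qs, so 2576 - 10p = 459 + 4.5p; collecting terms, 2117 = 14.5p and p* = 146.
Substitute back: q* = 2576 - 10(146) = 1116.
After the shift, demand is qd = 2460 - 10p.
Re-solving, 14.5p = 2001 gives p = 138 and q = 1080.
Δp = 138 - 146 = -8.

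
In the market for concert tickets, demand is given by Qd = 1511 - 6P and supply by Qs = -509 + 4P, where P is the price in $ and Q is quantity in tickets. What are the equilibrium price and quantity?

Set Qd = Qs: 1511 - 6P = -509 + 4P, so 2020 = 10P and P* = 202.
Then Q* = 1511 - 6(202) = 299.

P* = 202, Q* = 299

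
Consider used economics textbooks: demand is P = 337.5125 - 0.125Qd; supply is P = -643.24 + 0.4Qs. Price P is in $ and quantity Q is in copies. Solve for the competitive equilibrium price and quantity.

P* = 104, Q* = 1868.1

Rewriting in direct form: Qd = 2700.1 - 8P and Qs = 1608.1 + 2.5P.
At equilibrium Qd = Qs, so 2700.1 - 8P = 1608.1 + 2.5P; collecting terms, 1092 = 10.5P and P* = 104.
From the demand curve, Q* = 2700.1 - 8(104) = 1868.1.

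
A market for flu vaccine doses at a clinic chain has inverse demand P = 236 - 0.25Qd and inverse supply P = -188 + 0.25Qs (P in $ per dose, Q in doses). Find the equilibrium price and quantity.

In direct form, Qd = 944 - 4P and Qs = 752 + 4P.
Equating demand and supply, 944 - 4P = 752 + 4P gives 8P = 192, so P* = 24.
From the demand curve, Q* = 944 - 4(24) = 848.

P* = 24, Q* = 848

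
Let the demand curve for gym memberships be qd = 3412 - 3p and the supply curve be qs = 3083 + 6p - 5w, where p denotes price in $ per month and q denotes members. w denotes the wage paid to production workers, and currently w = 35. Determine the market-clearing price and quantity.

With w = 35, supply is qs = 2908 + 6p.
At equilibrium qd = qs, so 3412 - 3p = 2908 + 6p; collecting terms, 504 = 9p and p* = 56.
Substitute back: q* = 3412 - 3(56) = 3244.

p* = 56, q* = 3244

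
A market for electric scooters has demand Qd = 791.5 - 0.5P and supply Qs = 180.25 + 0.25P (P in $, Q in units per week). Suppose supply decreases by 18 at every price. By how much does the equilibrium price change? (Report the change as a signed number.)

ΔP = 24

At equilibrium Qd = Qs, so 791.5 - 0.5P = 180.25 + 0.25P; collecting terms, 611.25 = 0.75P and P* = 815.
Plugging P* into demand: Q* = 791.5 - 0.5(815) = 384.
After the shift, supply is Qs = 162.25 + 0.25P.
New equilibrium: 629.25 = 0.75P, so P = 839 and Q = 372.
ΔP = 839 - 815 = 24.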